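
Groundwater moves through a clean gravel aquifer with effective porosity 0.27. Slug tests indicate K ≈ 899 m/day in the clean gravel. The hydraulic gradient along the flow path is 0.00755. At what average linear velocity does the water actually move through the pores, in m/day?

Hydraulic gradient i = 0.00755.
Darcy flux q = K · i = 899.0 × 0.007550 = 6.787 m/day.
Seepage velocity v = q / n_e = 6.787 / 0.27 = 25.14 m/day.

25.1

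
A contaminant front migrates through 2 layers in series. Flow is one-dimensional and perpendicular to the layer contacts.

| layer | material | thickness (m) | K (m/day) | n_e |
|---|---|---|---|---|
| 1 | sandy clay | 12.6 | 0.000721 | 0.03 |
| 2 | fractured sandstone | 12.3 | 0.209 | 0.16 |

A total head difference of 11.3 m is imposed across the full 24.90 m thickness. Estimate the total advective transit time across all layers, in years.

9.97

With flow normal to the layers, continuity requires the same specific discharge q through every layer.
Σ(b_i/K_i) = 12.6/0.000721 + 12.3/0.209 = 17535 d.
q = Δh / Σ(b_i/K_i) = 11.3 / 17535 = 0.0006444 m/day.
In each layer the seepage velocity is v_i = q/n_i, so the layer transit time is t_i = b_i·n_i / q:
  layer 1 (sandy clay): t_1 = 12.6 × 0.03 / 0.0006444 = 586.6 d
  layer 2 (fractured sandstone): t_2 = 12.3 × 0.16 / 0.0006444 = 3054 d
Total t = Σ t_i = 3640 days = 9.967 years.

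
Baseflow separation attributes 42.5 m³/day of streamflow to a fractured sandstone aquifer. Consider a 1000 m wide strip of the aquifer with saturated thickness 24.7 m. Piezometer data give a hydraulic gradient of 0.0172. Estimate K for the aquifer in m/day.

0.100

Cross-sectional area A = 1000 × 24.7 = 24700 m².
Hydraulic gradient i = 0.0172.
From Q = K·A·i, K = Q / (A·i) = 42.5 / (24700 × 0.01720) = 0.1000 m/day.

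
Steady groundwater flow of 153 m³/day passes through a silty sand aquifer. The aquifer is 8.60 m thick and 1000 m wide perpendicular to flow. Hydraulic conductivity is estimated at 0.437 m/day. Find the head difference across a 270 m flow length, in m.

Cross-sectional area A = 1000 × 8.60 = 8600 m².
From Q = K·A·i, i = Q / (K·A) = 153 / (0.4370 × 8600) = 0.04071.
Head loss Δh = i · L = 0.04071 × 270 = 10.99 m.

11.0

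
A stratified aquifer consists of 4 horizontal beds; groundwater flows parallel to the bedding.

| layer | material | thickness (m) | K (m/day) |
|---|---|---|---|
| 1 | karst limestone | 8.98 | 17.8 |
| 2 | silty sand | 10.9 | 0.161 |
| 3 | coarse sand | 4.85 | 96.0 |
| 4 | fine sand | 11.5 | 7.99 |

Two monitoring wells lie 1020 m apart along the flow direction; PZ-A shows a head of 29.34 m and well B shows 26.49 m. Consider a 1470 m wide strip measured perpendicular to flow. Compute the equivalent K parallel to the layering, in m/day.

19.8

Flow is parallel to layering, so each bed carries its own Darcy discharge and the transmissivities add.
Σ(K_i·b_i) = 17.8×8.98 + 0.161×10.9 + 96.0×4.85 + 7.99×11.5 = 719.1 m²/day.
Total thickness b = 36.23 m, so K_eq = Σ(K_i·b_i)/b = 19.85 m/day.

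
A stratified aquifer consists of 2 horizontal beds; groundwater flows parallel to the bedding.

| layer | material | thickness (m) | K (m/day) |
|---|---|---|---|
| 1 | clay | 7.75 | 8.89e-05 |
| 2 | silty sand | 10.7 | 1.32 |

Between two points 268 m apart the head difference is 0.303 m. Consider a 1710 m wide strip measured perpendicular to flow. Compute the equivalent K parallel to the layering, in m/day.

Flow is parallel to layering, so each bed carries its own Darcy discharge and the transmissivities add.
Σ(K_i·b_i) = 8.89e-05×7.75 + 1.32×10.7 = 14.12 m²/day.
Total thickness b = 18.45 m, so K_eq = Σ(K_i·b_i)/b = 0.7656 m/day.

0.766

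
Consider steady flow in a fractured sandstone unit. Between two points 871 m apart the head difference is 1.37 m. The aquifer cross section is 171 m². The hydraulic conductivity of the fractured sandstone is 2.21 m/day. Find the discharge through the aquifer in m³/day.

0.594

Hydraulic gradient i = Δh / L = 1.37 / 871 = 0.001573.
Darcy's law: Q = K · A · i = 2.210 × 171.0 × 0.001573 = 0.5944 m³/day.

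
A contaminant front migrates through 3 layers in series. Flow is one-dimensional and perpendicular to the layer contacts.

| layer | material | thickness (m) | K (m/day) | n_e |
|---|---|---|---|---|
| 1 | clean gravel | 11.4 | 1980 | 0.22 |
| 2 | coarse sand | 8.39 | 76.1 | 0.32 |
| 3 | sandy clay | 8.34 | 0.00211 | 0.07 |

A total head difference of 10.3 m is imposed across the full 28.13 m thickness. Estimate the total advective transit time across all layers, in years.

With flow normal to the layers, continuity requires the same specific discharge q through every layer.
Σ(b_i/K_i) = 11.4/1980 + 8.39/76.1 + 8.34/0.00211 = 3953 d.
q = Δh / Σ(b_i/K_i) = 10.3 / 3953 = 0.002606 m/day.
In each layer the seepage velocity is v_i = q/n_i, so the layer transit time is t_i = b_i·n_i / q:
  layer 1 (clean gravel): t_1 = 11.4 × 0.22 / 0.002606 = 962.5 d
  layer 2 (coarse sand): t_2 = 8.39 × 0.32 / 0.002606 = 1030 d
  layer 3 (sandy clay): t_3 = 8.34 × 0.07 / 0.002606 = 224.0 d
Total t = Σ t_i = 2217 days = 6.069 years.

6.07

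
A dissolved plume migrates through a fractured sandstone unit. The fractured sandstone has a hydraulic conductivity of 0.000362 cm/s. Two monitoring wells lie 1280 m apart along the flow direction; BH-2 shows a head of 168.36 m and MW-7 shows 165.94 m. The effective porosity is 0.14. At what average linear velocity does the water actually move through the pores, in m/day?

0.00422

Convert K: 0.000362 cm/s × 864 = 0.3128 m/day.
Hydraulic gradient i = (168.36 − 165.94) / 1280 = 2.42 / 1280 = 0.001891.
Darcy flux q = K · i = 0.3128 × 0.001891 = 0.0005913 m/day.
Seepage velocity v = q / n_e = 0.0005913 / 0.14 = 0.004224 m/day.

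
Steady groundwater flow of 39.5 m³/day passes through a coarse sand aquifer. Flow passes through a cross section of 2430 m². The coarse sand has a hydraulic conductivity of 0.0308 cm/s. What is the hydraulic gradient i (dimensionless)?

0.000611

Convert K: 0.0308 cm/s × 864 = 26.61 m/day.
From Q = K·A·i, i = Q / (K·A) = 39.5 / (26.61 × 2430) = 0.0006108.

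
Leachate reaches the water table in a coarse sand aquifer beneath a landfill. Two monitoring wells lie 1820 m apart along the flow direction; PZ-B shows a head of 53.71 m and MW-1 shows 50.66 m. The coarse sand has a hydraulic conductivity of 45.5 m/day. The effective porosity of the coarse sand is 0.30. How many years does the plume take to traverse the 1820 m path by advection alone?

Hydraulic gradient i = (53.71 − 50.66) / 1820 = 3.05 / 1820 = 0.001676.
Darcy flux q = K · i = 45.50 × 0.001676 = 0.07625 m/day.
Seepage velocity v = q / n_e = 0.07625 / 0.30 = 0.2542 m/day.
Travel time t = L / v = 1820 / 0.2542 = 7161 days = 19.60 years.

19.6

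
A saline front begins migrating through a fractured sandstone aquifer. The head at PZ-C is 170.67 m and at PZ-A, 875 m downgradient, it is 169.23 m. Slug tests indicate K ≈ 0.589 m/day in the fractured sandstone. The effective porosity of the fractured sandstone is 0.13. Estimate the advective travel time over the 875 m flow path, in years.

321

Hydraulic gradient i = (170.67 − 169.23) / 875 = 1.44 / 875 = 0.001646.
Darcy flux q = K · i = 0.5890 × 0.001646 = 0.0009693 m/day.
Seepage velocity v = q / n_e = 0.0009693 / 0.13 = 0.007456 m/day.
Travel time t = L / v = 875 / 0.007456 = 1.173e+05 days = 321.3 years.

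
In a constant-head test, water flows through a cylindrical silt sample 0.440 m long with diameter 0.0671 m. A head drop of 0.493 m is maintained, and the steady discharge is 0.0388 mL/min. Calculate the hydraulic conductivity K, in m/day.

0.0141

Cross-sectional area A = π·(d/2)² = π × (0.0671/2)² = 0.003536 m².
Convert discharge: 0.0388 mL/min = 6.467e-10 m³/s.
Darcy's law rearranged: K = Q·L / (A·Δh) = 6.467e-10 × 0.440 / (0.003536 × 0.493) = 1.632e-07 m/s = 0.01410 m/day.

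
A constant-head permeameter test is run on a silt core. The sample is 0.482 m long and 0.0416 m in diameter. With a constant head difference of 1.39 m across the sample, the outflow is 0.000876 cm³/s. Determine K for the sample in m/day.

Cross-sectional area A = π·(d/2)² = π × (0.0416/2)² = 0.001359 m².
Convert discharge: 0.000876 cm³/s = 8.760e-10 m³/s.
Darcy's law rearranged: K = Q·L / (A·Δh) = 8.760e-10 × 0.482 / (0.001359 × 1.39) = 2.235e-07 m/s = 0.01931 m/day.

0.0193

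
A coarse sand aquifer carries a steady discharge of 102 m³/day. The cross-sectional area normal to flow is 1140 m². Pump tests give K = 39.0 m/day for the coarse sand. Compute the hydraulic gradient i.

From Q = K·A·i, i = Q / (K·A) = 102 / (39.00 × 1140) = 0.002294.

0.00229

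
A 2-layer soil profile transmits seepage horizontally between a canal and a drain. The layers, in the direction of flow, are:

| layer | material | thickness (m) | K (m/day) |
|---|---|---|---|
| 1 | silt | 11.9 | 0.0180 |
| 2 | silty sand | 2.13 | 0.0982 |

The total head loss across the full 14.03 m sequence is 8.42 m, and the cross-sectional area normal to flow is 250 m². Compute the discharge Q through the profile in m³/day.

Flow is perpendicular to layering, so the layers act in series and the equivalent K is the thickness-weighted harmonic mean.
Total thickness L = 11.9 + 2.13 = 14.03 m.
Σ(b_i/K_i) = 11.9/0.0180 + 2.13/0.0982 = 682.8 d.
K_eq = L / Σ(b_i/K_i) = 14.03 / 682.8 = 0.02055 m/day.
Q = K_eq · A · (Δh/L) = 0.02055 × 250 × (8.42/14.03) = 3.083 m³/day.

3.08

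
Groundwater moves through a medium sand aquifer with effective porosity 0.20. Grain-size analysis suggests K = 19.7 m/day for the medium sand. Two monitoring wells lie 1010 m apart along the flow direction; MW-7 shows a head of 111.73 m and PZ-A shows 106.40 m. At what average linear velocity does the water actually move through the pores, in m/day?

0.520

Hydraulic gradient i = (111.73 − 106.40) / 1010 = 5.33 / 1010 = 0.005277.
Darcy flux q = K · i = 19.70 × 0.005277 = 0.1040 m/day.
Seepage velocity v = q / n_e = 0.1040 / 0.20 = 0.5198 m/day.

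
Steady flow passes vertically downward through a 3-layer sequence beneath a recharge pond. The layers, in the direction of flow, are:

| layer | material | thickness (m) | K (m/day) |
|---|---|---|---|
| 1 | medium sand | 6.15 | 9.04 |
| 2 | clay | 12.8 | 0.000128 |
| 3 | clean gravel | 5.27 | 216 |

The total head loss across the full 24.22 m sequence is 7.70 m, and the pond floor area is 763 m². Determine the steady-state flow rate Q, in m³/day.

0.0588

Flow is perpendicular to layering, so the layers act in series and the equivalent K is the thickness-weighted harmonic mean.
Total thickness L = 6.15 + 12.8 + 5.27 = 24.22 m.
Σ(b_i/K_i) = 6.15/9.04 + 12.8/0.000128 + 5.27/216 = 1.000e+05 d.
K_eq = L / Σ(b_i/K_i) = 24.22 / 1.000e+05 = 0.0002422 m/day.
Q = K_eq · A · (Δh/L) = 0.0002422 × 763 × (7.70/24.22) = 0.05875 m³/day.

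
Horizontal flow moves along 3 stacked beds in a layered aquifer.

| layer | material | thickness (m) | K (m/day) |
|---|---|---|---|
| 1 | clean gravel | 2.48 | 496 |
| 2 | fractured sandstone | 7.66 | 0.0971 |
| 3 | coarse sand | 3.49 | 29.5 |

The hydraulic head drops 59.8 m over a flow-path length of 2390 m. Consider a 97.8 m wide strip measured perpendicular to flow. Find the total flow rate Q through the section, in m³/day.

Flow is parallel to layering, so each bed carries its own Darcy discharge and the transmissivities add.
Σ(K_i·b_i) = 496×2.48 + 0.0971×7.66 + 29.5×3.49 = 1334 m²/day.
Hydraulic gradient i = Δh / L = 59.8 / 2390 = 0.02502.
Q = Σ(K_i·b_i) · W · i = 1334 × 97.8 × 0.02502 = 3264 m³/day.

3260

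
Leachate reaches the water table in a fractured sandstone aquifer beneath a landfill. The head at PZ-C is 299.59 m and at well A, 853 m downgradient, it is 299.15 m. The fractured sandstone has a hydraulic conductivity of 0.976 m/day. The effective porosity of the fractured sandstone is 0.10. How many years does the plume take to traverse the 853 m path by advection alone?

464

Hydraulic gradient i = (299.59 − 299.15) / 853 = 0.44 / 853 = 0.0005158.
Darcy flux q = K · i = 0.9760 × 0.0005158 = 0.0005034 m/day.
Seepage velocity v = q / n_e = 0.0005034 / 0.10 = 0.005034 m/day.
Travel time t = L / v = 853 / 0.005034 = 1.694e+05 days = 463.9 years.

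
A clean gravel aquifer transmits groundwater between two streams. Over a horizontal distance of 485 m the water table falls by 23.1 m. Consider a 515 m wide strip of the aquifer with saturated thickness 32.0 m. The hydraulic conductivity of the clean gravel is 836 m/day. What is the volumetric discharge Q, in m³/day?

Cross-sectional area A = 515 × 32.0 = 16480 m².
Hydraulic gradient i = Δh / L = 23.1 / 485 = 0.04763.
Darcy's law: Q = K · A · i = 836.0 × 16480 × 0.04763 = 6.562e+05 m³/day.

656000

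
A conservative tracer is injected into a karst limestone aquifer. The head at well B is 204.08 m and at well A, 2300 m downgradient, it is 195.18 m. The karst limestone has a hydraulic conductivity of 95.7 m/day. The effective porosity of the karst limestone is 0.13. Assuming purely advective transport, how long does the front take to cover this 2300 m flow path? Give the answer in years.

2.21

Hydraulic gradient i = (204.08 − 195.18) / 2300 = 8.9 / 2300 = 0.003870.
Darcy flux q = K · i = 95.70 × 0.003870 = 0.3703 m/day.
Seepage velocity v = q / n_e = 0.3703 / 0.13 = 2.849 m/day.
Travel time t = L / v = 2300 / 2.849 = 807.4 days = 2.211 years.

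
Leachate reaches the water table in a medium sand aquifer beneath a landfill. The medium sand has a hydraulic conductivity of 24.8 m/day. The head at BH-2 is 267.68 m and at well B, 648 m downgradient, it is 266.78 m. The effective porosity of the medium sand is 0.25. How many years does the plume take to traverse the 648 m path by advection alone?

Hydraulic gradient i = (267.68 − 266.78) / 648 = 0.9 / 648 = 0.001389.
Darcy flux q = K · i = 24.80 × 0.001389 = 0.03444 m/day.
Seepage velocity v = q / n_e = 0.03444 / 0.25 = 0.1378 m/day.
Travel time t = L / v = 648 / 0.1378 = 4703 days = 12.88 years.

12.9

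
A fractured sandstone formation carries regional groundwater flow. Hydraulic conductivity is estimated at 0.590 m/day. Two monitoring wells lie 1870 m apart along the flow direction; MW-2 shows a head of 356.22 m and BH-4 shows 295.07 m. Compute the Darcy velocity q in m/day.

Hydraulic gradient i = (356.22 − 295.07) / 1870 = 61.15 / 1870 = 0.03270.
Specific discharge q = K · i = 0.5900 × 0.03270 = 0.01929 m/day.

0.0193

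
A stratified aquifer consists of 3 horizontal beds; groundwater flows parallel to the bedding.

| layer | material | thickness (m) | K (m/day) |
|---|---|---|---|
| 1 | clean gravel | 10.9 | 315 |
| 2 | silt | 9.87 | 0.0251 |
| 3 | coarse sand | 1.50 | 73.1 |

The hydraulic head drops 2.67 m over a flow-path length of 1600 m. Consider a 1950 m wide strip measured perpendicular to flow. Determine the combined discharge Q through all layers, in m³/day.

11500

Flow is parallel to layering, so each bed carries its own Darcy discharge and the transmissivities add.
Σ(K_i·b_i) = 315×10.9 + 0.0251×9.87 + 73.1×1.50 = 3543 m²/day.
Hydraulic gradient i = Δh / L = 2.67 / 1600 = 0.001669.
Q = Σ(K_i·b_i) · W · i = 3543 × 1950 × 0.001669 = 11530 m³/day.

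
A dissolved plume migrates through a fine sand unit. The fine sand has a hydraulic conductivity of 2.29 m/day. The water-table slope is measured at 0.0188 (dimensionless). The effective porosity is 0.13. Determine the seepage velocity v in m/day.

Hydraulic gradient i = 0.0188.
Darcy flux q = K · i = 2.290 × 0.01880 = 0.04305 m/day.
Seepage velocity v = q / n_e = 0.04305 / 0.13 = 0.3312 m/day.

0.331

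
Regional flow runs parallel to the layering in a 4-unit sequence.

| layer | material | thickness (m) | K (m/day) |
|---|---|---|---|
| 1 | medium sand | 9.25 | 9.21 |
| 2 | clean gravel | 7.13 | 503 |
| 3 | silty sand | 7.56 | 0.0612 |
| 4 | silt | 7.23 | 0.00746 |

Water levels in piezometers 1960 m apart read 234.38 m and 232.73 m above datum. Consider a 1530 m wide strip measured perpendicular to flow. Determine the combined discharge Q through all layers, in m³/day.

4730

Flow is parallel to layering, so each bed carries its own Darcy discharge and the transmissivities add.
Σ(K_i·b_i) = 9.21×9.25 + 503×7.13 + 0.0612×7.56 + 0.00746×7.23 = 3672 m²/day.
Hydraulic gradient i = (234.38 − 232.73) / 1960 = 1.65 / 1960 = 0.0008418.
Q = Σ(K_i·b_i) · W · i = 3672 × 1530 × 0.0008418 = 4730 m³/day.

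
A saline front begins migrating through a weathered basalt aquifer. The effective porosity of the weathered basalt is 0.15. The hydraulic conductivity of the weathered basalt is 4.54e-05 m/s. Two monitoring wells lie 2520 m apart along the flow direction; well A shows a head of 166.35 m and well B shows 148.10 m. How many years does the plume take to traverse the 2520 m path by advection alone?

Convert K: 4.54e-05 m/s × 86400 = 3.923 m/day.
Hydraulic gradient i = (166.35 − 148.10) / 2520 = 18.25 / 2520 = 0.007242.
Darcy flux q = K · i = 3.923 × 0.007242 = 0.02841 m/day.
Seepage velocity v = q / n_e = 0.02841 / 0.15 = 0.1894 m/day.
Travel time t = L / v = 2520 / 0.1894 = 13306 days = 36.43 years.

36.4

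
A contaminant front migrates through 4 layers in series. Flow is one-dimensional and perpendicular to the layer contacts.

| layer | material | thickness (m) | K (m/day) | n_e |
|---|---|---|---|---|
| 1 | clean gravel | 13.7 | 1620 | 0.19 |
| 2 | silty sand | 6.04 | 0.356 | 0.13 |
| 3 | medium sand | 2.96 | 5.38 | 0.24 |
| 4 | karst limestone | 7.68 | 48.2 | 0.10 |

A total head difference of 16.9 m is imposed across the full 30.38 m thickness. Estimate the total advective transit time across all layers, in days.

5.09

With flow normal to the layers, continuity requires the same specific discharge q through every layer.
Σ(b_i/K_i) = 13.7/1620 + 6.04/0.356 + 2.96/5.38 + 7.68/48.2 = 17.68 d.
q = Δh / Σ(b_i/K_i) = 16.9 / 17.68 = 0.9557 m/day.
In each layer the seepage velocity is v_i = q/n_i, so the layer transit time is t_i = b_i·n_i / q:
  layer 1 (clean gravel): t_1 = 13.7 × 0.19 / 0.9557 = 2.724 d
  layer 2 (silty sand): t_2 = 6.04 × 0.13 / 0.9557 = 0.8216 d
  layer 3 (medium sand): t_3 = 2.96 × 0.24 / 0.9557 = 0.7434 d
  layer 4 (karst limestone): t_4 = 7.68 × 0.10 / 0.9557 = 0.8036 d
Total t = Σ t_i = 5.092 days.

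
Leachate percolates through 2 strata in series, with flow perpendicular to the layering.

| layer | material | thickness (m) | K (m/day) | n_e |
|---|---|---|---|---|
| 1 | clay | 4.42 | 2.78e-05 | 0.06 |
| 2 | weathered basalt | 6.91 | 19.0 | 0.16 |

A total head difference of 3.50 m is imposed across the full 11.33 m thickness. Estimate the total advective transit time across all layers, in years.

With flow normal to the layers, continuity requires the same specific discharge q through every layer.
Σ(b_i/K_i) = 4.42/2.78e-05 + 6.91/19.0 = 1.590e+05 d.
q = Δh / Σ(b_i/K_i) = 3.50 / 1.590e+05 = 2.201e-05 m/day.
In each layer the seepage velocity is v_i = q/n_i, so the layer transit time is t_i = b_i·n_i / q:
  layer 1 (clay): t_1 = 4.42 × 0.06 / 2.201e-05 = 12047 d
  layer 2 (weathered basalt): t_2 = 6.91 × 0.16 / 2.201e-05 = 50224 d
Total t = Σ t_i = 62271 days = 170.5 years.

170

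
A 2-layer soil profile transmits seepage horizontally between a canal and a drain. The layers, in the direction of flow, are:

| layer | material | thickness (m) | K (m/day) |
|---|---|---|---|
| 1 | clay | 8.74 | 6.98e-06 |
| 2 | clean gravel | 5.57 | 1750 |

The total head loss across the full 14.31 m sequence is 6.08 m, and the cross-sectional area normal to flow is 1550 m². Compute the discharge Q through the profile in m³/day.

Flow is perpendicular to layering, so the layers act in series and the equivalent K is the thickness-weighted harmonic mean.
Total thickness L = 8.74 + 5.57 = 14.31 m.
Σ(b_i/K_i) = 8.74/6.98e-06 + 5.57/1750 = 1.252e+06 d.
K_eq = L / Σ(b_i/K_i) = 14.31 / 1.252e+06 = 1.143e-05 m/day.
Q = K_eq · A · (Δh/L) = 1.143e-05 × 1550 × (6.08/14.31) = 0.007526 m³/day.

0.00753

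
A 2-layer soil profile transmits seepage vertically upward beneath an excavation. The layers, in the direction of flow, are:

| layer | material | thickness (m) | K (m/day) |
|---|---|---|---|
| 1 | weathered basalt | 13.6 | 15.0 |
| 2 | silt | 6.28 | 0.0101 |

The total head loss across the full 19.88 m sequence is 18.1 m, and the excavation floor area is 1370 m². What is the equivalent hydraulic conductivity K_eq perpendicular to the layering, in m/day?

Flow is perpendicular to layering, so the layers act in series and the equivalent K is the thickness-weighted harmonic mean.
Total thickness L = 13.6 + 6.28 = 19.88 m.
Σ(b_i/K_i) = 13.6/15.0 + 6.28/0.0101 = 622.7 d.
K_eq = L / Σ(b_i/K_i) = 19.88 / 622.7 = 0.03193 m/day.

0.0319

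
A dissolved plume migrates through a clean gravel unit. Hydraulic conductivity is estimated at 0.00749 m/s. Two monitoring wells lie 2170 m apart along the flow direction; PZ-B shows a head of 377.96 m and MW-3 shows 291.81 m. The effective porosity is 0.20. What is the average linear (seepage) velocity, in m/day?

128

Convert K: 0.00749 m/s × 86400 = 647.1 m/day.
Hydraulic gradient i = (377.96 − 291.81) / 2170 = 86.15 / 2170 = 0.03970.
Darcy flux q = K · i = 647.1 × 0.03970 = 25.69 m/day.
Seepage velocity v = q / n_e = 25.69 / 0.20 = 128.5 m/day.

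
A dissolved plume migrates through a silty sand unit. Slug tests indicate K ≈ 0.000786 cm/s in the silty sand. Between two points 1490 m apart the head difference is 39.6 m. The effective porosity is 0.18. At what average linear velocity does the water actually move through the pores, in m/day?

Convert K: 0.000786 cm/s × 864 = 0.6791 m/day.
Hydraulic gradient i = Δh / L = 39.6 / 1490 = 0.02658.
Darcy flux q = K · i = 0.6791 × 0.02658 = 0.01805 m/day.
Seepage velocity v = q / n_e = 0.01805 / 0.18 = 0.1003 m/day.

0.100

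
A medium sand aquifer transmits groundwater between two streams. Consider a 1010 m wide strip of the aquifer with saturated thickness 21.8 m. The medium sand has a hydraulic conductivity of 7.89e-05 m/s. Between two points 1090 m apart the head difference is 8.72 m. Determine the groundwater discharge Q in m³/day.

1200

Convert K: 7.89e-05 m/s × 86400 = 6.817 m/day.
Cross-sectional area A = 1010 × 21.8 = 22018 m².
Hydraulic gradient i = Δh / L = 8.72 / 1090 = 0.008000.
Darcy's law: Q = K · A · i = 6.817 × 22018 × 0.008000 = 1201 m³/day.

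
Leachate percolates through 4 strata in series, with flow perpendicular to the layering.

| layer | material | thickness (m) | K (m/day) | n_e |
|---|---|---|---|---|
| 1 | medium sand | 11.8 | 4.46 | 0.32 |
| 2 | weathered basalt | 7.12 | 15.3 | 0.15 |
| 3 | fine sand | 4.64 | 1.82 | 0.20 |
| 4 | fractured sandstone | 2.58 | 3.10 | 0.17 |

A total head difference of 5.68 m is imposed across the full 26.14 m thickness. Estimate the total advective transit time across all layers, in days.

7.10

With flow normal to the layers, continuity requires the same specific discharge q through every layer.
Σ(b_i/K_i) = 11.8/4.46 + 7.12/15.3 + 4.64/1.82 + 2.58/3.10 = 6.493 d.
q = Δh / Σ(b_i/K_i) = 5.68 / 6.493 = 0.8748 m/day.
In each layer the seepage velocity is v_i = q/n_i, so the layer transit time is t_i = b_i·n_i / q:
  layer 1 (medium sand): t_1 = 11.8 × 0.32 / 0.8748 = 4.316 d
  layer 2 (weathered basalt): t_2 = 7.12 × 0.15 / 0.8748 = 1.221 d
  layer 3 (fine sand): t_3 = 4.64 × 0.20 / 0.8748 = 1.061 d
  layer 4 (fractured sandstone): t_4 = 2.58 × 0.17 / 0.8748 = 0.5014 d
Total t = Σ t_i = 7.099 days.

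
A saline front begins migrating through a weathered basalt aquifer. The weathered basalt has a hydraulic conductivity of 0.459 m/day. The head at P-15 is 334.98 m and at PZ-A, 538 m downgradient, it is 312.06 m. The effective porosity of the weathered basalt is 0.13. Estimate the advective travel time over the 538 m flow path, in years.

9.79

Hydraulic gradient i = (334.98 − 312.06) / 538 = 22.92 / 538 = 0.04260.
Darcy flux q = K · i = 0.4590 × 0.04260 = 0.01955 m/day.
Seepage velocity v = q / n_e = 0.01955 / 0.13 = 0.1504 m/day.
Travel time t = L / v = 538 / 0.1504 = 3577 days = 9.792 years.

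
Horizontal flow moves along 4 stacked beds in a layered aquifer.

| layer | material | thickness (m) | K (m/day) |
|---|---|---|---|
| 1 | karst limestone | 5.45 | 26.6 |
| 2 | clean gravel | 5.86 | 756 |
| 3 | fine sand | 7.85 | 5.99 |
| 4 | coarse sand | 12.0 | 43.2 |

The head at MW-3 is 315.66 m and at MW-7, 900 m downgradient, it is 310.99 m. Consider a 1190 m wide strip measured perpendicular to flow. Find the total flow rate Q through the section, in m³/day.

Flow is parallel to layering, so each bed carries its own Darcy discharge and the transmissivities add.
Σ(K_i·b_i) = 26.6×5.45 + 756×5.86 + 5.99×7.85 + 43.2×12.0 = 5141 m²/day.
Hydraulic gradient i = (315.66 − 310.99) / 900 = 4.67 / 900 = 0.005189.
Q = Σ(K_i·b_i) · W · i = 5141 × 1190 × 0.005189 = 31742 m³/day.

31700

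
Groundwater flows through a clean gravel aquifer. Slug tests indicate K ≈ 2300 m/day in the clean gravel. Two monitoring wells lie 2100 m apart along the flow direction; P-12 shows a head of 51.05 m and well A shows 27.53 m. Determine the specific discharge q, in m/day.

25.8

Hydraulic gradient i = (51.05 − 27.53) / 2100 = 23.52 / 2100 = 0.01120.
Specific discharge q = K · i = 2300 × 0.01120 = 25.76 m/day.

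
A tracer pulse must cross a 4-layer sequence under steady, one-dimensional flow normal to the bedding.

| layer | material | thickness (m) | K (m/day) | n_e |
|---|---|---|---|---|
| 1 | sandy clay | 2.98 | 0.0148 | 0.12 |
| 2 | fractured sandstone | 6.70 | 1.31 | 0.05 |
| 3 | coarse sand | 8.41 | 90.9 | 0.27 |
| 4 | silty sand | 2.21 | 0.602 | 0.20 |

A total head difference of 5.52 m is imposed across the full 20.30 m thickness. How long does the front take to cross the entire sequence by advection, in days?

With flow normal to the layers, continuity requires the same specific discharge q through every layer.
Σ(b_i/K_i) = 2.98/0.0148 + 6.70/1.31 + 8.41/90.9 + 2.21/0.602 = 210.2 d.
q = Δh / Σ(b_i/K_i) = 5.52 / 210.2 = 0.02626 m/day.
In each layer the seepage velocity is v_i = q/n_i, so the layer transit time is t_i = b_i·n_i / q:
  layer 1 (sandy clay): t_1 = 2.98 × 0.12 / 0.02626 = 13.62 d
  layer 2 (fractured sandstone): t_2 = 6.70 × 0.05 / 0.02626 = 12.76 d
  layer 3 (coarse sand): t_3 = 8.41 × 0.27 / 0.02626 = 86.48 d
  layer 4 (silty sand): t_4 = 2.21 × 0.20 / 0.02626 = 16.83 d
Total t = Σ t_i = 129.7 days.

130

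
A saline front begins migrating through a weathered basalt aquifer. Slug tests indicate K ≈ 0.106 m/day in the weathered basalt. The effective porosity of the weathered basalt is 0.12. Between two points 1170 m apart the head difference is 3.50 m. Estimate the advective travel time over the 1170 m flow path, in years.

1210

Hydraulic gradient i = Δh / L = 3.50 / 1170 = 0.002991.
Darcy flux q = K · i = 0.1060 × 0.002991 = 0.0003171 m/day.
Seepage velocity v = q / n_e = 0.0003171 / 0.12 = 0.002642 m/day.
Travel time t = L / v = 1170 / 0.002642 = 4.428e+05 days = 1212 years.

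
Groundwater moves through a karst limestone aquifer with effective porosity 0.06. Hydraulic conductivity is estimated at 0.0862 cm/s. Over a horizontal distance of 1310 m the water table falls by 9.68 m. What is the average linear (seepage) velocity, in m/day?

Convert K: 0.0862 cm/s × 864 = 74.48 m/day.
Hydraulic gradient i = Δh / L = 9.68 / 1310 = 0.007389.
Darcy flux q = K · i = 74.48 × 0.007389 = 0.5503 m/day.
Seepage velocity v = q / n_e = 0.5503 / 0.06 = 9.172 m/day.

9.17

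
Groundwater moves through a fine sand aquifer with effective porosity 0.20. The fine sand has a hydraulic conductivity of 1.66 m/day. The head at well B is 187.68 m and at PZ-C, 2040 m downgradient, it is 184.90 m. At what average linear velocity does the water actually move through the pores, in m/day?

Hydraulic gradient i = (187.68 − 184.90) / 2040 = 2.78 / 2040 = 0.001363.
Darcy flux q = K · i = 1.660 × 0.001363 = 0.002262 m/day.
Seepage velocity v = q / n_e = 0.002262 / 0.20 = 0.01131 m/day.

0.0113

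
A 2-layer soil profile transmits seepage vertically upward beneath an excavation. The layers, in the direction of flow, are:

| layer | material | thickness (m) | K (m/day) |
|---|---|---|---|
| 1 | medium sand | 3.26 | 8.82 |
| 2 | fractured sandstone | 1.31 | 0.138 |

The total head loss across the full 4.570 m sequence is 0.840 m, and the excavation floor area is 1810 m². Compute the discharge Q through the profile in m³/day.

Flow is perpendicular to layering, so the layers act in series and the equivalent K is the thickness-weighted harmonic mean.
Total thickness L = 3.26 + 1.31 = 4.570 m.
Σ(b_i/K_i) = 3.26/8.82 + 1.31/0.138 = 9.862 d.
K_eq = L / Σ(b_i/K_i) = 4.570 / 9.862 = 0.4634 m/day.
Q = K_eq · A · (Δh/L) = 0.4634 × 1810 × (0.840/4.570) = 154.2 m³/day.

154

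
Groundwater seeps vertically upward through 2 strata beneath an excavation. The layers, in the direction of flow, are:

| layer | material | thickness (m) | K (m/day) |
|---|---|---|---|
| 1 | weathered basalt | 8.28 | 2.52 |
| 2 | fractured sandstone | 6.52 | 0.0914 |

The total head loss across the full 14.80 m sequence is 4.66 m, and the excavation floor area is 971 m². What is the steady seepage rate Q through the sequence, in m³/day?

60.6

Flow is perpendicular to layering, so the layers act in series and the equivalent K is the thickness-weighted harmonic mean.
Total thickness L = 8.28 + 6.52 = 14.80 m.
Σ(b_i/K_i) = 8.28/2.52 + 6.52/0.0914 = 74.62 d.
K_eq = L / Σ(b_i/K_i) = 14.80 / 74.62 = 0.1983 m/day.
Q = K_eq · A · (Δh/L) = 0.1983 × 971 × (4.66/14.80) = 60.64 m³/day.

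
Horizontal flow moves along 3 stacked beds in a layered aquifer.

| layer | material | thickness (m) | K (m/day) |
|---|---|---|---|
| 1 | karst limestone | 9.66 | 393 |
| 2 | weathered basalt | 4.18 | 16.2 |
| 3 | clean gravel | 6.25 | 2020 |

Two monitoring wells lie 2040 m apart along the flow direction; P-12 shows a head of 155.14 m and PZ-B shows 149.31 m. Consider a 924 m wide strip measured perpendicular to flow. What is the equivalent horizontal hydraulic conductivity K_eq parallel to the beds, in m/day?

Flow is parallel to layering, so each bed carries its own Darcy discharge and the transmissivities add.
Σ(K_i·b_i) = 393×9.66 + 16.2×4.18 + 2020×6.25 = 16489 m²/day.
Total thickness b = 20.09 m, so K_eq = Σ(K_i·b_i)/b = 820.8 m/day.

821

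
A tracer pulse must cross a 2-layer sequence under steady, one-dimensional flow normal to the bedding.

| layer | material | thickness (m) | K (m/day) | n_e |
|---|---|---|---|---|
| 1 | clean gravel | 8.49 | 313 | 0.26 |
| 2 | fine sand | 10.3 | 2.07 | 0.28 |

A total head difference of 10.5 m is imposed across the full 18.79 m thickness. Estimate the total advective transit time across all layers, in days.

With flow normal to the layers, continuity requires the same specific discharge q through every layer.
Σ(b_i/K_i) = 8.49/313 + 10.3/2.07 = 5.003 d.
q = Δh / Σ(b_i/K_i) = 10.5 / 5.003 = 2.099 m/day.
In each layer the seepage velocity is v_i = q/n_i, so the layer transit time is t_i = b_i·n_i / q:
  layer 1 (clean gravel): t_1 = 8.49 × 0.26 / 2.099 = 1.052 d
  layer 2 (fine sand): t_2 = 10.3 × 0.28 / 2.099 = 1.374 d
Total t = Σ t_i = 2.426 days.

2.43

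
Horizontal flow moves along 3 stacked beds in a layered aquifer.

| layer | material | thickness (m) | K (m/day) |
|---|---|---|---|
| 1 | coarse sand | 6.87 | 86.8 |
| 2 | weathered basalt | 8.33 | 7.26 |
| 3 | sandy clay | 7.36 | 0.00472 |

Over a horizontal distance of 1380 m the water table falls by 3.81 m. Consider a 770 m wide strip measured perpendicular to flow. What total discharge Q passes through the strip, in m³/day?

Flow is parallel to layering, so each bed carries its own Darcy discharge and the transmissivities add.
Σ(K_i·b_i) = 86.8×6.87 + 7.26×8.33 + 0.00472×7.36 = 656.8 m²/day.
Hydraulic gradient i = Δh / L = 3.81 / 1380 = 0.002761.
Q = Σ(K_i·b_i) · W · i = 656.8 × 770 × 0.002761 = 1396 m³/day.

1400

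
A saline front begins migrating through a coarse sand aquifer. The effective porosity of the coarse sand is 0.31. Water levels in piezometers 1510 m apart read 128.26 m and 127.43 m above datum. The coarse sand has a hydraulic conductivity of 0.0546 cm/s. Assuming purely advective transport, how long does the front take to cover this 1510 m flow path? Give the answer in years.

Convert K: 0.0546 cm/s × 864 = 47.17 m/day.
Hydraulic gradient i = (128.26 − 127.43) / 1510 = 0.83 / 1510 = 0.0005497.
Darcy flux q = K · i = 47.17 × 0.0005497 = 0.02593 m/day.
Seepage velocity v = q / n_e = 0.02593 / 0.31 = 0.08365 m/day.
Travel time t = L / v = 1510 / 0.08365 = 18052 days = 49.42 years.

49.4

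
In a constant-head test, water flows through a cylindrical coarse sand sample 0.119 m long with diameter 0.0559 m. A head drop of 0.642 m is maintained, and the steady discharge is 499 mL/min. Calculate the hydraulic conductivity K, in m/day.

Cross-sectional area A = π·(d/2)² = π × (0.0559/2)² = 0.002454 m².
Convert discharge: 499 mL/min = 8.317e-06 m³/s.
Darcy's law rearranged: K = Q·L / (A·Δh) = 8.317e-06 × 0.119 / (0.002454 × 0.642) = 0.0006281 m/s = 54.27 m/day.

54.3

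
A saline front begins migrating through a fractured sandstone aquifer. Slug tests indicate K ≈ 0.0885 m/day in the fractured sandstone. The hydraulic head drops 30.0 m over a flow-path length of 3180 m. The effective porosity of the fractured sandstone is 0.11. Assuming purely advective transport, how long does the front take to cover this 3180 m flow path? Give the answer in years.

Hydraulic gradient i = Δh / L = 30.0 / 3180 = 0.009434.
Darcy flux q = K · i = 0.08850 × 0.009434 = 0.0008349 m/day.
Seepage velocity v = q / n_e = 0.0008349 / 0.11 = 0.007590 m/day.
Travel time t = L / v = 3180 / 0.007590 = 4.190e+05 days = 1147 years.

1150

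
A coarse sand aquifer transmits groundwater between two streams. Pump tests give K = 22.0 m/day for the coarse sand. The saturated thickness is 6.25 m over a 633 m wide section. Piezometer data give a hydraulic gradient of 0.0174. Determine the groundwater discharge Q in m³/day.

Cross-sectional area A = 633 × 6.25 = 3956 m².
Hydraulic gradient i = 0.0174.
Darcy's law: Q = K · A · i = 22.00 × 3956 × 0.01740 = 1514 m³/day.

1510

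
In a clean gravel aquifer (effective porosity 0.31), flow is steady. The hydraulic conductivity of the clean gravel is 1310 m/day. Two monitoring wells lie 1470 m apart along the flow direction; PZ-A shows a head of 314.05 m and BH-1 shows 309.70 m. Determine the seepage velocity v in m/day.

Hydraulic gradient i = (314.05 − 309.70) / 1470 = 4.35 / 1470 = 0.002959.
Darcy flux q = K · i = 1310 × 0.002959 = 3.877 m/day.
Seepage velocity v = q / n_e = 3.877 / 0.31 = 12.50 m/day.

12.5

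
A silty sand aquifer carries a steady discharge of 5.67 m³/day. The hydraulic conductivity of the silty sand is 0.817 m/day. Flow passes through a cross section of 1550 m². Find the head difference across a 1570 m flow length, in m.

7.03

From Q = K·A·i, i = Q / (K·A) = 5.67 / (0.8170 × 1550) = 0.004477.
Head loss Δh = i · L = 0.004477 × 1570 = 7.030 m.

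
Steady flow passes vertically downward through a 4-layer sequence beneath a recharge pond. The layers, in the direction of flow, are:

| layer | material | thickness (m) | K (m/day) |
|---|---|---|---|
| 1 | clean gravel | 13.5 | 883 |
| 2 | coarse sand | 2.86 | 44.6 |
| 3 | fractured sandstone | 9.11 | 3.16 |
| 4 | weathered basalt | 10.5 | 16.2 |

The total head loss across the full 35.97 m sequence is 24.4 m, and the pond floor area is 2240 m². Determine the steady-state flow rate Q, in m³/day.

Flow is perpendicular to layering, so the layers act in series and the equivalent K is the thickness-weighted harmonic mean.
Total thickness L = 13.5 + 2.86 + 9.11 + 10.5 = 35.97 m.
Σ(b_i/K_i) = 13.5/883 + 2.86/44.6 + 9.11/3.16 + 10.5/16.2 = 3.610 d.
K_eq = L / Σ(b_i/K_i) = 35.97 / 3.610 = 9.963 m/day.
Q = K_eq · A · (Δh/L) = 9.963 × 2240 × (24.4/35.97) = 15138 m³/day.

15100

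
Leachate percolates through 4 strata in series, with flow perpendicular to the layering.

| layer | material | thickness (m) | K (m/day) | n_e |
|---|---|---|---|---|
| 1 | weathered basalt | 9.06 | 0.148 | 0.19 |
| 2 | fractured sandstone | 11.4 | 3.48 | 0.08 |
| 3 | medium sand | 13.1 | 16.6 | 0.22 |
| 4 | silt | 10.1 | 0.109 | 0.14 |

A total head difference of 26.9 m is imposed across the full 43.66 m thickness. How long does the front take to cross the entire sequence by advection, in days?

With flow normal to the layers, continuity requires the same specific discharge q through every layer.
Σ(b_i/K_i) = 9.06/0.148 + 11.4/3.48 + 13.1/16.6 + 10.1/0.109 = 157.9 d.
q = Δh / Σ(b_i/K_i) = 26.9 / 157.9 = 0.1703 m/day.
In each layer the seepage velocity is v_i = q/n_i, so the layer transit time is t_i = b_i·n_i / q:
  layer 1 (weathered basalt): t_1 = 9.06 × 0.19 / 0.1703 = 10.11 d
  layer 2 (fractured sandstone): t_2 = 11.4 × 0.08 / 0.1703 = 5.355 d
  layer 3 (medium sand): t_3 = 13.1 × 0.22 / 0.1703 = 16.92 d
  layer 4 (silt): t_4 = 10.1 × 0.14 / 0.1703 = 8.302 d
Total t = Σ t_i = 40.69 days.

40.7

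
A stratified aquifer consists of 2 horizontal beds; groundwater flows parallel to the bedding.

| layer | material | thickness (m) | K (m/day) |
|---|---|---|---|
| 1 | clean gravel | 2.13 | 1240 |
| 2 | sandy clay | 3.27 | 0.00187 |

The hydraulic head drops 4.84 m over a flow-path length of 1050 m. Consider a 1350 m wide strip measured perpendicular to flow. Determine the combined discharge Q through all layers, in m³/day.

Flow is parallel to layering, so each bed carries its own Darcy discharge and the transmissivities add.
Σ(K_i·b_i) = 1240×2.13 + 0.00187×3.27 = 2641 m²/day.
Hydraulic gradient i = Δh / L = 4.84 / 1050 = 0.004610.
Q = Σ(K_i·b_i) · W · i = 2641 × 1350 × 0.004610 = 16436 m³/day.

16400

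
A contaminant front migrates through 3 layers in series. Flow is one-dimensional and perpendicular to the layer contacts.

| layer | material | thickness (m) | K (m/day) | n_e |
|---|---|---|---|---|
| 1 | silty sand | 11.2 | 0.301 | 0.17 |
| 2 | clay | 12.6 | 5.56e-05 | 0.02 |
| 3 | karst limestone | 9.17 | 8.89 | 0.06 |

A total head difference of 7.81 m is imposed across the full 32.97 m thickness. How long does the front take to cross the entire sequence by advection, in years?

With flow normal to the layers, continuity requires the same specific discharge q through every layer.
Σ(b_i/K_i) = 11.2/0.301 + 12.6/5.56e-05 + 9.17/8.89 = 2.267e+05 d.
q = Δh / Σ(b_i/K_i) = 7.81 / 2.267e+05 = 3.446e-05 m/day.
In each layer the seepage velocity is v_i = q/n_i, so the layer transit time is t_i = b_i·n_i / q:
  layer 1 (silty sand): t_1 = 11.2 × 0.17 / 3.446e-05 = 55257 d
  layer 2 (clay): t_2 = 12.6 × 0.02 / 3.446e-05 = 7313 d
  layer 3 (karst limestone): t_3 = 9.17 × 0.06 / 3.446e-05 = 15968 d
Total t = Σ t_i = 78538 days = 215.0 years.

215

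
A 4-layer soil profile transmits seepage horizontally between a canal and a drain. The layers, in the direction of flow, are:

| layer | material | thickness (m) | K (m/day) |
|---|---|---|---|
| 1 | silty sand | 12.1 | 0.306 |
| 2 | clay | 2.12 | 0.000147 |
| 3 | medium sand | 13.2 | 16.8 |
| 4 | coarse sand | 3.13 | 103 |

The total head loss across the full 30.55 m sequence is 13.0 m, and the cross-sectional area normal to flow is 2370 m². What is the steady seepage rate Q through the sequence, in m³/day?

2.13

Flow is perpendicular to layering, so the layers act in series and the equivalent K is the thickness-weighted harmonic mean.
Total thickness L = 12.1 + 2.12 + 13.2 + 3.13 = 30.55 m.
Σ(b_i/K_i) = 12.1/0.306 + 2.12/0.000147 + 13.2/16.8 + 3.13/103 = 14462 d.
K_eq = L / Σ(b_i/K_i) = 30.55 / 14462 = 0.002112 m/day.
Q = K_eq · A · (Δh/L) = 0.002112 × 2370 × (13.0/30.55) = 2.130 m³/day.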